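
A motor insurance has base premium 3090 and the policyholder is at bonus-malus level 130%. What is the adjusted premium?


adjusted = base * BM_level / 100
= 3090 * 130 / 100
= 3090 * 1.3
= 4017.0


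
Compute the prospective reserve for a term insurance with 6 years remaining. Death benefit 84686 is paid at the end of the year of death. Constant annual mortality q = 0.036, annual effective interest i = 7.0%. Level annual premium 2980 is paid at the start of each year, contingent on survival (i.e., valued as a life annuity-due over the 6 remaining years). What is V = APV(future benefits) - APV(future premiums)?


v = 1/(1+i) = 0.934579
APV(future benefits) per unit = sum_{k=0}^{5} k_p_x * q * v^(k+1) = 0.158006
APV(future benefits) = 84686 * 0.158006 = 13380.8773
Life annuity-due factor ä_{x:6} = sum_{k=0}^{5} k_p_x * v^k = 4.696283
APV(future premiums) = 2980 * 4.696283 = 13994.9228
V = 13380.8773 - 13994.9228
= -614.0456


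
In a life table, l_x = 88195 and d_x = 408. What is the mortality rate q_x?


q_x = d_x / l_x
= 408 / 88195
= 0.0046


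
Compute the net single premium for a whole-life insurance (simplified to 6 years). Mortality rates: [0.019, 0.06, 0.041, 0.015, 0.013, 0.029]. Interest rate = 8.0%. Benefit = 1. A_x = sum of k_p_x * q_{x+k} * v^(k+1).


v = 0.925926
Year 0: k_p_x=1.0, q=0.019, term=0.017593
Year 1: k_p_x=0.981, q=0.06, term=0.050463
Year 2: k_p_x=0.92214, q=0.041, term=0.030013
Year 3: k_p_x=0.884332, q=0.015, term=0.00975
Year 4: k_p_x=0.871067, q=0.013, term=0.007707
Year 5: k_p_x=0.859743, q=0.029, term=0.015712
A_x = 0.1312


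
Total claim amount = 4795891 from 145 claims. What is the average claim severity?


severity = total / number
= 4795891 / 145
= 33075.1103


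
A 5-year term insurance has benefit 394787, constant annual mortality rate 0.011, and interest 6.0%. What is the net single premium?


NSP = benefit * sum_{k=0}^{n-1} k_p_x * q * v^(k+1)
With constant q=0.011, v=0.943396
Sum = 0.045386
NSP = 394787 * 0.045386
= 17917.8478


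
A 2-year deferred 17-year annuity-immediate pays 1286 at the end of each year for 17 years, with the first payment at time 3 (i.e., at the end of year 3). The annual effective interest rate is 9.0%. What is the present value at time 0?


PV at time 2 of the 17-year annuity-immediate:
a_n = 1286 * (1-(1+0.09)^(-17))/0.09 = 10987.1099
Discount back 2 years to time 0:
PV = 10987.1099 * (1+0.09)^(-2)
= 10987.1099 * 0.84168
= 9247.6306


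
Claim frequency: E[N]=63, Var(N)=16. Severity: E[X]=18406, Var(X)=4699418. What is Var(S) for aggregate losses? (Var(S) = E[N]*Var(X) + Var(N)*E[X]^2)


Var(S) = E[N]*Var(X) + Var(N)*E[X]^2
= 63*4699418 + 16*18406^2
= 296063334 + 5420493376
= 5.7166e+09


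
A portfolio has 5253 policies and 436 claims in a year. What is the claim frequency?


frequency = claims / policies
= 436 / 5253
= 0.083


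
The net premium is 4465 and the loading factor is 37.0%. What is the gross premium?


Gross = net * (1 + loading)
= 4465 * (1 + 0.37)
= 4465 * 1.37
= 6117.05


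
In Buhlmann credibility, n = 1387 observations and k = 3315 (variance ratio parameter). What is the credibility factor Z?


Z = n / (n + k)
= 1387 / (1387 + 3315)
= 1387 / 4702
= 0.295


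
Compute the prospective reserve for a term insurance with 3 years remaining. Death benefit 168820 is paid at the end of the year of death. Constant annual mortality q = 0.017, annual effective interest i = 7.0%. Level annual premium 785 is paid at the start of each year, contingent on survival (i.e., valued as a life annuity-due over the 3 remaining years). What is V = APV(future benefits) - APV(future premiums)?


v = 1/(1+i) = 0.934579
APV(future benefits) per unit = sum_{k=0}^{2} k_p_x * q * v^(k+1) = 0.043893
APV(future benefits) = 168820 * 0.043893 = 7410.0398
Life annuity-due factor ä_{x:3} = sum_{k=0}^{2} k_p_x * v^k = 2.762686
APV(future premiums) = 785 * 2.762686 = 2168.7084
V = 7410.0398 - 2168.7084
= 5241.3314


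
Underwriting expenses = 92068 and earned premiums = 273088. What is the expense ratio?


Expense ratio = expenses / premiums
= 92068 / 273088
= 0.3371


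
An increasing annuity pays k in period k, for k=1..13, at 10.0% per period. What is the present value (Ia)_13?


(Ia)_n = sum_{k=1}^{n} k * v^k, v = 1/(1+i)
v = 0.909091
Sum computed term by term:
(Ia)_13 = 40.4805


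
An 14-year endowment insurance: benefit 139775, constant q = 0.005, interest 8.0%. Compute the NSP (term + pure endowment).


Term component = 5612.4757
Pure endowment = 14_p_x * v^14 * benefit = 0.93223 * 0.340461 * 139775 = 44362.9129
NSP = 49975.3886


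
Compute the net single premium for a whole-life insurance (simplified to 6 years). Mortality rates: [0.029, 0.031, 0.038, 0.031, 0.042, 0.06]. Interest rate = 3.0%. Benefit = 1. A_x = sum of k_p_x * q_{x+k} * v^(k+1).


v = 0.970874
Year 0: k_p_x=1.0, q=0.029, term=0.028155
Year 1: k_p_x=0.971, q=0.031, term=0.028373
Year 2: k_p_x=0.940899, q=0.038, term=0.03272
Year 3: k_p_x=0.905145, q=0.031, term=0.02493
Year 4: k_p_x=0.877085, q=0.042, term=0.031776
Year 5: k_p_x=0.840248, q=0.06, term=0.042222
A_x = 0.1882


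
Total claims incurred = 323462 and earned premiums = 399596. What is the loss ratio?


Loss ratio = claims / premiums
= 323462 / 399596
= 0.8095


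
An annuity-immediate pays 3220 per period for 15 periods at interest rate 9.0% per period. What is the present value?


PV = PMT * (1 - (1+i)^(-n)) / i
= 3220 * (1 - (1+0.09)^(-15)) / 0.09
= 3220 * (1 - 0.274538) / 0.09
= 3220 * 8.060688
= 25955.4167


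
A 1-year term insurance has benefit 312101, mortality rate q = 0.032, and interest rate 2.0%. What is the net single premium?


NSP = benefit * q * v
v = 1/(1+i) = 0.980392
NSP = 312101 * 0.032 * 0.980392
= 9791.4039


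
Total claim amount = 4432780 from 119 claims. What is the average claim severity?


severity = total / number
= 4432780 / 119
= 37250.2521


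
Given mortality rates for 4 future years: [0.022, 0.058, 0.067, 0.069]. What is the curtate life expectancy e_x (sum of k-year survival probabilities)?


e_x = sum_{k=1}^{n} k_p_x
k_p_x values:
  1_p_x = 0.978
  2_p_x = 0.921276
  3_p_x = 0.859551
  4_p_x = 0.800242
e_x = 3.5591


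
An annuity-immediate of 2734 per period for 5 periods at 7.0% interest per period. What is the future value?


FV = PMT * ((1+i)^n - 1) / i
= 2734 * ((1.07)^5 - 1) / 0.07
= 2734 * (1.402552 - 1) / 0.07
= 15722.5205


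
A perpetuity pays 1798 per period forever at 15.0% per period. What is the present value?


PV = PMT / i
= 1798 / 0.15
= 11986.6667


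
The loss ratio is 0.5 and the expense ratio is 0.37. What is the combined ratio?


Combined ratio = loss ratio + expense ratio
= 0.5 + 0.37
= 0.87


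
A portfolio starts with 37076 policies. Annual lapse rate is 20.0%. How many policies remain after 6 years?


remaining = initial * (1 - lapse)^years
= 37076 * (1 - 0.2)^6
= 37076 * 0.262144
= 9719.2509


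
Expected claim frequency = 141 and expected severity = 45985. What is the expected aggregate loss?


E[S] = E[N] * E[X]
= 141 * 45985
= 6.4839e+06


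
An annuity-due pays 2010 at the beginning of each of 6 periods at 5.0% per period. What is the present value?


PV_due = PMT * (1-(1+i)^(-n))/i * (1+i)
PV_immediate = 10202.1411
PV_due = 10202.1411 * 1.05
= 10712.2481


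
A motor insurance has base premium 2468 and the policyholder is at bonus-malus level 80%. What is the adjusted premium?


adjusted = base * BM_level / 100
= 2468 * 80 / 100
= 2468 * 0.8
= 1974.4


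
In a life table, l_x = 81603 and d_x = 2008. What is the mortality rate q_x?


q_x = d_x / l_x
= 2008 / 81603
= 0.0246


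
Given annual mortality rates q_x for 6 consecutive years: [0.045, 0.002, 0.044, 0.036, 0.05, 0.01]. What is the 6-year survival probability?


p_k = 1 - q_k for each year
Survival = product of (1 - q_k)
= 0.955 * 0.998 * 0.956 * 0.964 * 0.95 * 0.99
= 0.8261


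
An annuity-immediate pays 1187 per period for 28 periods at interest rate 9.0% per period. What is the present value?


PV = PMT * (1 - (1+i)^(-n)) / i
= 1187 * (1 - (1+0.09)^(-28)) / 0.09
= 1187 * (1 - 0.089548) / 0.09
= 1187 * 10.116128
= 12007.8444


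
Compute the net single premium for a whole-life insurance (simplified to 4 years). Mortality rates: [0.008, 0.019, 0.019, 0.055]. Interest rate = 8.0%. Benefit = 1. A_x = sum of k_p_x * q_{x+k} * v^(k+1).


v = 0.925926
Year 0: k_p_x=1.0, q=0.008, term=0.007407
Year 1: k_p_x=0.992, q=0.019, term=0.016159
Year 2: k_p_x=0.973152, q=0.019, term=0.014678
Year 3: k_p_x=0.954662, q=0.055, term=0.038594
A_x = 0.0768


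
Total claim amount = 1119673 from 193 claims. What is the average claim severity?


severity = total / number
= 1119673 / 193
= 5801.4145


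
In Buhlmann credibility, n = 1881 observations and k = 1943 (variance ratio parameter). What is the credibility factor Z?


Z = n / (n + k)
= 1881 / (1881 + 1943)
= 1881 / 3824
= 0.4919


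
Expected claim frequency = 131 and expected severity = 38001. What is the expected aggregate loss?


E[S] = E[N] * E[X]
= 131 * 38001
= 4.9781e+06


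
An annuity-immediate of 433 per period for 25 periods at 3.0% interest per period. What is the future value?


FV = PMT * ((1+i)^n - 1) / i
= 433 * ((1.03)^25 - 1) / 0.03
= 433 * (2.093778 - 1) / 0.03
= 15786.8615


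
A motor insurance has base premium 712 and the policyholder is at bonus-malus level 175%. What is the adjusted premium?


adjusted = base * BM_level / 100
= 712 * 175 / 100
= 712 * 1.75
= 1246.0


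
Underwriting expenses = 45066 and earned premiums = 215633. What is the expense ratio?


Expense ratio = expenses / premiums
= 45066 / 215633
= 0.209


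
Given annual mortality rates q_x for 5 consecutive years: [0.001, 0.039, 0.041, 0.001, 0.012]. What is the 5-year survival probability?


p_k = 1 - q_k for each year
Survival = product of (1 - q_k)
= 0.999 * 0.961 * 0.959 * 0.999 * 0.988
= 0.9087


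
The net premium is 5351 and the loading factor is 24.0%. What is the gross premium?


Gross = net * (1 + loading)
= 5351 * (1 + 0.24)
= 5351 * 1.24
= 6635.24


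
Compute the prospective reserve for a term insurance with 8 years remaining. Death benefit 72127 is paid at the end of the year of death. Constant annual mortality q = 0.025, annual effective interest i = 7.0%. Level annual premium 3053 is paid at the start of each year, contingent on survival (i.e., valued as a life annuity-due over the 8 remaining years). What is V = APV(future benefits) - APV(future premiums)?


v = 1/(1+i) = 0.934579
APV(future benefits) per unit = sum_{k=0}^{7} k_p_x * q * v^(k+1) = 0.138079
APV(future benefits) = 72127 * 0.138079 = 9959.2433
Life annuity-due factor ä_{x:8} = sum_{k=0}^{7} k_p_x * v^k = 5.909793
APV(future premiums) = 3053 * 5.909793 = 18042.5969
V = 9959.2433 - 18042.5969
= -8083.3536


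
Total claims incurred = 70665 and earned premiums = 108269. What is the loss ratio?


Loss ratio = claims / premiums
= 70665 / 108269
= 0.6527


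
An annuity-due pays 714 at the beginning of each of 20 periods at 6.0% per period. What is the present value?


PV_due = PMT * (1-(1+i)^(-n))/i * (1+i)
PV_immediate = 8189.5238
PV_due = 8189.5238 * 1.06
= 8680.8952


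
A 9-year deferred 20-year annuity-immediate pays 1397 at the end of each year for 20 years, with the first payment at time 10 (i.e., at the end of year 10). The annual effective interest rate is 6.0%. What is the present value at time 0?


PV at time 9 of the 20-year annuity-immediate:
a_n = 1397 * (1-(1+0.06)^(-20))/0.06 = 16023.4799
Discount back 9 years to time 0:
PV = 16023.4799 * (1+0.06)^(-9)
= 16023.4799 * 0.591898
= 9484.2732


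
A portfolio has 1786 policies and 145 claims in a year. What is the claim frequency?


frequency = claims / policies
= 145 / 1786
= 0.0812


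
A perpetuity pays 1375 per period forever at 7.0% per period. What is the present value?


PV = PMT / i
= 1375 / 0.07
= 19642.8571


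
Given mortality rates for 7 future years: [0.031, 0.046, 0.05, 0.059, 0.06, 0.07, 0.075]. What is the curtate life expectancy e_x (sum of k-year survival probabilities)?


e_x = sum_{k=1}^{n} k_p_x
k_p_x values:
  1_p_x = 0.969
  2_p_x = 0.924426
  3_p_x = 0.878205
  4_p_x = 0.826391
  5_p_x = 0.776807
  6_p_x = 0.722431
  7_p_x = 0.668248
e_x = 5.7655


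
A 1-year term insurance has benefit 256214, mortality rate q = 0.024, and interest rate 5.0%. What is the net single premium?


NSP = benefit * q * v
v = 1/(1+i) = 0.952381
NSP = 256214 * 0.024 * 0.952381
= 5856.32


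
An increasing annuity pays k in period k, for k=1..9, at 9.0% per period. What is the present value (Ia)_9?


(Ia)_n = sum_{k=1}^{n} k * v^k, v = 1/(1+i)
v = 0.917431
Sum computed term by term:
(Ia)_9 = 26.5663


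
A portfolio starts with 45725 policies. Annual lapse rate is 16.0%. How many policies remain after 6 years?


remaining = initial * (1 - lapse)^years
= 45725 * (1 - 0.16)^6
= 45725 * 0.351298
= 16063.1025


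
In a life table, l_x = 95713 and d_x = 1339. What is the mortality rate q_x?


q_x = d_x / l_x
= 1339 / 95713
= 0.014


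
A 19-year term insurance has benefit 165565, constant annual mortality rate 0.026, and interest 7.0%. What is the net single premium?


NSP = benefit * sum_{k=0}^{n-1} k_p_x * q * v^(k+1)
With constant q=0.026, v=0.934579
Sum = 0.225436
NSP = 165565 * 0.225436
= 37324.3083


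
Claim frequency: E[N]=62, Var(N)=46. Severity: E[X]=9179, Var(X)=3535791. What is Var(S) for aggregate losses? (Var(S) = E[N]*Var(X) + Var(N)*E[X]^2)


Var(S) = E[N]*Var(X) + Var(N)*E[X]^2
= 62*3535791 + 46*9179^2
= 219219042 + 3875685886
= 4.0949e+09


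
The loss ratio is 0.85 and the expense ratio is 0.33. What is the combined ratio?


Combined ratio = loss ratio + expense ratio
= 0.85 + 0.33
= 1.18


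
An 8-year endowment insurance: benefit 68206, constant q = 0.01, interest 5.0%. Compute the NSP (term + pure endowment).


Term component = 4267.9912
Pure endowment = 8_p_x * v^8 * benefit = 0.922745 * 0.676839 * 68206 = 42598.0525
NSP = 46866.0438


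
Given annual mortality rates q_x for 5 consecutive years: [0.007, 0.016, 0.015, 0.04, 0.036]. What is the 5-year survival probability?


p_k = 1 - q_k for each year
Survival = product of (1 - q_k)
= 0.993 * 0.984 * 0.985 * 0.96 * 0.964
= 0.8907


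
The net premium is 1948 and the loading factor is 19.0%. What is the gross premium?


Gross = net * (1 + loading)
= 1948 * (1 + 0.19)
= 1948 * 1.19
= 2318.12


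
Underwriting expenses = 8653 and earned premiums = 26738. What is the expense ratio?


Expense ratio = expenses / premiums
= 8653 / 26738
= 0.3236


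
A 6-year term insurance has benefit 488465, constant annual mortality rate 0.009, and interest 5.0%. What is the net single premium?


NSP = benefit * sum_{k=0}^{n-1} k_p_x * q * v^(k+1)
With constant q=0.009, v=0.952381
Sum = 0.044723
NSP = 488465 * 0.044723
= 21845.641


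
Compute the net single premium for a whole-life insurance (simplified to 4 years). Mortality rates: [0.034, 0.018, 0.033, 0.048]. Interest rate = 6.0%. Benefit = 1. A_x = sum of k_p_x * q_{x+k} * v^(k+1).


v = 0.943396
Year 0: k_p_x=1.0, q=0.034, term=0.032075
Year 1: k_p_x=0.966, q=0.018, term=0.015475
Year 2: k_p_x=0.948612, q=0.033, term=0.026284
Year 3: k_p_x=0.917308, q=0.048, term=0.034876
A_x = 0.1087


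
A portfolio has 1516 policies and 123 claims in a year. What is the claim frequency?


frequency = claims / policies
= 123 / 1516
= 0.0811


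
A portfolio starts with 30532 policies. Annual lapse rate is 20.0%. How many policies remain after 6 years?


remaining = initial * (1 - lapse)^years
= 30532 * (1 - 0.2)^6
= 30532 * 0.262144
= 8003.7806


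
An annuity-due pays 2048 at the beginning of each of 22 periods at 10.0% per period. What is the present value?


PV_due = PMT * (1-(1+i)^(-n))/i * (1+i)
PV_immediate = 17964.1145
PV_due = 17964.1145 * 1.1
= 19760.5259


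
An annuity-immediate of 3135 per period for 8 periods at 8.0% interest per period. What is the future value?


FV = PMT * ((1+i)^n - 1) / i
= 3135 * ((1.08)^8 - 1) / 0.08
= 3135 * (1.85093 - 1) / 0.08
= 33345.8276


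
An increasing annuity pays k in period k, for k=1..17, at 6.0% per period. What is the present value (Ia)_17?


(Ia)_n = sum_{k=1}^{n} k * v^k, v = 1/(1+i)
v = 0.943396
Sum computed term by term:
(Ia)_17 = 79.8783


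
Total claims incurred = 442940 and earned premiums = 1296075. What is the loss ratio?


Loss ratio = claims / premiums
= 442940 / 1296075
= 0.3418


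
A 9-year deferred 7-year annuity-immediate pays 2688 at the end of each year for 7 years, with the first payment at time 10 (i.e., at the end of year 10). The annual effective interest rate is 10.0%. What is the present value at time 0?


PV at time 9 of the 7-year annuity-immediate:
a_n = 2688 * (1-(1+0.1)^(-7))/0.1 = 13086.3098
Discount back 9 years to time 0:
PV = 13086.3098 * (1+0.1)^(-9)
= 13086.3098 * 0.424098
= 5549.8728


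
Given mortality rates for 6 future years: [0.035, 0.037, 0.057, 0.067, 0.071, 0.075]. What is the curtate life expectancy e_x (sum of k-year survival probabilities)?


e_x = sum_{k=1}^{n} k_p_x
k_p_x values:
  1_p_x = 0.965
  2_p_x = 0.929295
  3_p_x = 0.876325
  4_p_x = 0.817611
  5_p_x = 0.759561
  6_p_x = 0.702594
e_x = 5.0504


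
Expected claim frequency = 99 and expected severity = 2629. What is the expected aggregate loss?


E[S] = E[N] * E[X]
= 99 * 2629
= 260271


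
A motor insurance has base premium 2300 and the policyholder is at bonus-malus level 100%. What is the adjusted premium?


adjusted = base * BM_level / 100
= 2300 * 100 / 100
= 2300 * 1.0
= 2300.0


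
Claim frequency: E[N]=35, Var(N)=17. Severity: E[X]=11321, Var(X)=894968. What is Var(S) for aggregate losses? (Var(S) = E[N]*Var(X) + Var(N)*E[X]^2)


Var(S) = E[N]*Var(X) + Var(N)*E[X]^2
= 35*894968 + 17*11321^2
= 31323880 + 2178805697
= 2.2101e+09


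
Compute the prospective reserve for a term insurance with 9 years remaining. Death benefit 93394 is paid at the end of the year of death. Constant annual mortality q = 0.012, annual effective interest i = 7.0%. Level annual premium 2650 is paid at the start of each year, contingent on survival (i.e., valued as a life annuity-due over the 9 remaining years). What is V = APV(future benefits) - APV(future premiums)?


v = 1/(1+i) = 0.934579
APV(future benefits) per unit = sum_{k=0}^{8} k_p_x * q * v^(k+1) = 0.074937
APV(future benefits) = 93394 * 0.074937 = 6998.6579
Life annuity-due factor ä_{x:9} = sum_{k=0}^{8} k_p_x * v^k = 6.681875
APV(future premiums) = 2650 * 6.681875 = 17706.9678
V = 6998.6579 - 17706.9678
= -10708.3099


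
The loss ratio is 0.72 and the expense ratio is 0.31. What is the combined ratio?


Combined ratio = loss ratio + expense ratio
= 0.72 + 0.31
= 1.03


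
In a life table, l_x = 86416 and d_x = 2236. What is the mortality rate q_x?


q_x = d_x / l_x
= 2236 / 86416
= 0.0259


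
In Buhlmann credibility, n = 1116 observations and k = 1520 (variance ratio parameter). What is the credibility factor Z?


Z = n / (n + k)
= 1116 / (1116 + 1520)
= 1116 / 2636
= 0.4234


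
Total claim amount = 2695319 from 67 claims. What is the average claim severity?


severity = total / number
= 2695319 / 67
= 40228.6418


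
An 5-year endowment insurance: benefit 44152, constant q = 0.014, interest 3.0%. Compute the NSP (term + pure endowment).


Term component = 2754.9771
Pure endowment = 5_p_x * v^5 * benefit = 0.931933 * 0.862609 * 44152 = 35493.5004
NSP = 38248.4776


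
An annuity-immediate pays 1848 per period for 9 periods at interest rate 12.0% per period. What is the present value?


PV = PMT * (1 - (1+i)^(-n)) / i
= 1848 * (1 - (1+0.12)^(-9)) / 0.12
= 1848 * (1 - 0.36061) / 0.12
= 1848 * 5.32825
= 9846.6056


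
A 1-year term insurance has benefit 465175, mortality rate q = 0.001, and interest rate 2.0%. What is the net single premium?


NSP = benefit * q * v
v = 1/(1+i) = 0.980392
NSP = 465175 * 0.001 * 0.980392
= 456.0539


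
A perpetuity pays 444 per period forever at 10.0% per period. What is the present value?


PV = PMT / i
= 444 / 0.1
= 4440.0


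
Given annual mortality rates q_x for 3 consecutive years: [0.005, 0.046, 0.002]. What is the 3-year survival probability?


p_k = 1 - q_k for each year
Survival = product of (1 - q_k)
= 0.995 * 0.954 * 0.998
= 0.9473


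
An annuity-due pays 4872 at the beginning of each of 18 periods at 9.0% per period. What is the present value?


PV_due = PMT * (1-(1+i)^(-n))/i * (1+i)
PV_immediate = 42657.4055
PV_due = 42657.4055 * 1.09
= 46496.572


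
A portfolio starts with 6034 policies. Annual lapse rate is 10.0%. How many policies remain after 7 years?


remaining = initial * (1 - lapse)^years
= 6034 * (1 - 0.1)^7
= 6034 * 0.478297
= 2886.0435


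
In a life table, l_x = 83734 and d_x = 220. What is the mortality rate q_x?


q_x = d_x / l_x
= 220 / 83734
= 0.0026


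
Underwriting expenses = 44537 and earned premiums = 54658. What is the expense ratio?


Expense ratio = expenses / premiums
= 44537 / 54658
= 0.8148


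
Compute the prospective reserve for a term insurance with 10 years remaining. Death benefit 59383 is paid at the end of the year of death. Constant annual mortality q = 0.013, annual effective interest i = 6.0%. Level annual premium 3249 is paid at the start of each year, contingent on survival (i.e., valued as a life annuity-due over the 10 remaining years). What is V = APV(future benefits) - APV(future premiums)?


v = 1/(1+i) = 0.943396
APV(future benefits) per unit = sum_{k=0}^{9} k_p_x * q * v^(k+1) = 0.090839
APV(future benefits) = 59383 * 0.090839 = 5394.2706
Life annuity-due factor ä_{x:10} = sum_{k=0}^{9} k_p_x * v^k = 7.406842
APV(future premiums) = 3249 * 7.406842 = 24064.8312
V = 5394.2706 - 24064.8312
= -18670.5606


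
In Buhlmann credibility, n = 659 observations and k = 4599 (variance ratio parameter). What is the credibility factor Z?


Z = n / (n + k)
= 659 / (659 + 4599)
= 659 / 5258
= 0.1253


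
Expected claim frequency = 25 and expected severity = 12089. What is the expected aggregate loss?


E[S] = E[N] * E[X]
= 25 * 12089
= 302225


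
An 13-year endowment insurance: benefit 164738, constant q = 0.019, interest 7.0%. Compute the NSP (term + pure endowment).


Term component = 23796.0397
Pure endowment = 13_p_x * v^13 * benefit = 0.779286 * 0.414964 * 164738 = 53272.3402
NSP = 77068.3799


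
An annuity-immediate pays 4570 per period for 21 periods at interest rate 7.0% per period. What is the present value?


PV = PMT * (1 - (1+i)^(-n)) / i
= 4570 * (1 - (1+0.07)^(-21)) / 0.07
= 4570 * (1 - 0.241513) / 0.07
= 4570 * 10.835527
= 49518.3599


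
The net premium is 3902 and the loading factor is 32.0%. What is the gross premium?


Gross = net * (1 + loading)
= 3902 * (1 + 0.32)
= 3902 * 1.32
= 5150.64


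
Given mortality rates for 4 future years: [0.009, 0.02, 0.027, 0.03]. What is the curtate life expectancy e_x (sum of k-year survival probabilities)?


e_x = sum_{k=1}^{n} k_p_x
k_p_x values:
  1_p_x = 0.991
  2_p_x = 0.97118
  3_p_x = 0.944958
  4_p_x = 0.916609
e_x = 3.8237


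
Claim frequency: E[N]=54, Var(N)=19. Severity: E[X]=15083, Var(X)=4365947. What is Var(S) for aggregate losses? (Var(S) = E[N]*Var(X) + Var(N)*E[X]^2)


Var(S) = E[N]*Var(X) + Var(N)*E[X]^2
= 54*4365947 + 19*15083^2
= 235761138 + 4322440891
= 4.5582e+09


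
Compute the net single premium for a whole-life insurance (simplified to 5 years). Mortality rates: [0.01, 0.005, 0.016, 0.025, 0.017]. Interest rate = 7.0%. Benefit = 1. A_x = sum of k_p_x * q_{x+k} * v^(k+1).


v = 0.934579
Year 0: k_p_x=1.0, q=0.01, term=0.009346
Year 1: k_p_x=0.99, q=0.005, term=0.004324
Year 2: k_p_x=0.98505, q=0.016, term=0.012866
Year 3: k_p_x=0.969289, q=0.025, term=0.018487
Year 4: k_p_x=0.945057, q=0.017, term=0.011455
A_x = 0.0565


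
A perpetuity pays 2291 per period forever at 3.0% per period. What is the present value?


PV = PMT / i
= 2291 / 0.03
= 76366.6667


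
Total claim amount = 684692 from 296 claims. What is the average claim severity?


severity = total / number
= 684692 / 296
= 2313.1486


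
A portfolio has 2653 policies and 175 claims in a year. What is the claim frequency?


frequency = claims / policies
= 175 / 2653
= 0.066


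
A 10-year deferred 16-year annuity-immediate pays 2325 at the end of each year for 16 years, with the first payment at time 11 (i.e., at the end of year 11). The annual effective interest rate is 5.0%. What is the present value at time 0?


PV at time 10 of the 16-year annuity-immediate:
a_n = 2325 * (1-(1+0.05)^(-16))/0.05 = 25197.8142
Discount back 10 years to time 0:
PV = 25197.8142 * (1+0.05)^(-10)
= 25197.8142 * 0.613913
= 15469.2721


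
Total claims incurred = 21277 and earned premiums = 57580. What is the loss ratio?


Loss ratio = claims / premiums
= 21277 / 57580
= 0.3695


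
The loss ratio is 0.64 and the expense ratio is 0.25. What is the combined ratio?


Combined ratio = loss ratio + expense ratio
= 0.64 + 0.25
= 0.89


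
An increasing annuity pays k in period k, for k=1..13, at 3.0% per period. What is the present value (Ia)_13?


(Ia)_n = sum_{k=1}^{n} k * v^k, v = 1/(1+i)
v = 0.970874
Sum computed term by term:
(Ia)_13 = 70.0546


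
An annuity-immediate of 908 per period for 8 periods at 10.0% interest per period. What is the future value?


FV = PMT * ((1+i)^n - 1) / i
= 908 * ((1.1)^8 - 1) / 0.1
= 908 * (2.143589 - 1) / 0.1
= 10383.7864


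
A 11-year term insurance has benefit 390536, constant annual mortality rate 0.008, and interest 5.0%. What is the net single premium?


NSP = benefit * sum_{k=0}^{n-1} k_p_x * q * v^(k+1)
With constant q=0.008, v=0.952381
Sum = 0.064105
NSP = 390536 * 0.064105
= 25035.4061


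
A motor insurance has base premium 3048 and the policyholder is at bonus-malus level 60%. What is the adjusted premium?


adjusted = base * BM_level / 100
= 3048 * 60 / 100
= 3048 * 0.6
= 1828.8


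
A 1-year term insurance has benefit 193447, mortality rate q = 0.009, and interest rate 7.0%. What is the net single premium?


NSP = benefit * q * v
v = 1/(1+i) = 0.934579
NSP = 193447 * 0.009 * 0.934579
= 1627.1243


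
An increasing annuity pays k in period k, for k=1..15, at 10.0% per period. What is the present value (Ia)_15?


(Ia)_n = sum_{k=1}^{n} k * v^k, v = 1/(1+i)
v = 0.909091
Sum computed term by term:
(Ia)_15 = 47.7581


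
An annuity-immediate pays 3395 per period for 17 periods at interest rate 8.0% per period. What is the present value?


PV = PMT * (1 - (1+i)^(-n)) / i
= 3395 * (1 - (1+0.08)^(-17)) / 0.08
= 3395 * (1 - 0.270269) / 0.08
= 3395 * 9.121638
= 30967.9614


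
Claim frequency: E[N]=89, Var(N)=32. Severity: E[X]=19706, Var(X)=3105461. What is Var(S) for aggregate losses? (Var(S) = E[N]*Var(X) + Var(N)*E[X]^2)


Var(S) = E[N]*Var(X) + Var(N)*E[X]^2
= 89*3105461 + 32*19706^2
= 276386029 + 12426445952
= 1.2703e+10


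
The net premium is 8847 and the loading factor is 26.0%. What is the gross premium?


Gross = net * (1 + loading)
= 8847 * (1 + 0.26)
= 8847 * 1.26
= 11147.22


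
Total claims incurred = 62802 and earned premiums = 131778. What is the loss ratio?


Loss ratio = claims / premiums
= 62802 / 131778
= 0.4766


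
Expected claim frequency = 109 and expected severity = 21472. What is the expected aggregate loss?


E[S] = E[N] * E[X]
= 109 * 21472
= 2.3404e+06


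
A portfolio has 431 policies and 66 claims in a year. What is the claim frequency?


frequency = claims / policies
= 66 / 431
= 0.1531


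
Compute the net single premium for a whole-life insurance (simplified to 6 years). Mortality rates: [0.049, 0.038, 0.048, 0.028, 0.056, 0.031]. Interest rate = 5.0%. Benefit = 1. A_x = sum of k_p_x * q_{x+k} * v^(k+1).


v = 0.952381
Year 0: k_p_x=1.0, q=0.049, term=0.046667
Year 1: k_p_x=0.951, q=0.038, term=0.032778
Year 2: k_p_x=0.914862, q=0.048, term=0.037934
Year 3: k_p_x=0.870949, q=0.028, term=0.020063
Year 4: k_p_x=0.846562, q=0.056, term=0.037145
Year 5: k_p_x=0.799155, q=0.031, term=0.018487
A_x = 0.1931


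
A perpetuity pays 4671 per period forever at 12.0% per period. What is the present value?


PV = PMT / i
= 4671 / 0.12
= 38925.0


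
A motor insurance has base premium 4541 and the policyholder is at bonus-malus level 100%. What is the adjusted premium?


adjusted = base * BM_level / 100
= 4541 * 100 / 100
= 4541 * 1.0
= 4541.0


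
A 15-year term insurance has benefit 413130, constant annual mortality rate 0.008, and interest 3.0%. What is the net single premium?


NSP = benefit * sum_{k=0}^{n-1} k_p_x * q * v^(k+1)
With constant q=0.008, v=0.970874
Sum = 0.090736
NSP = 413130 * 0.090736
= 37485.605


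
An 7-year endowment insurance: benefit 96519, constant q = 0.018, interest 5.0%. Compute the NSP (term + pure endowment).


Term component = 9559.7633
Pure endowment = 7_p_x * v^7 * benefit = 0.880604 * 0.710681 * 96519 = 60404.3388
NSP = 69964.102


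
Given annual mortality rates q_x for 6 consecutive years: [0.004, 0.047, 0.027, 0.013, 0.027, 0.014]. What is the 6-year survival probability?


p_k = 1 - q_k for each year
Survival = product of (1 - q_k)
= 0.996 * 0.953 * 0.973 * 0.987 * 0.973 * 0.986
= 0.8745


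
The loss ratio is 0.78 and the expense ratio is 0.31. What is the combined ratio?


Combined ratio = loss ratio + expense ratio
= 0.78 + 0.31
= 1.09


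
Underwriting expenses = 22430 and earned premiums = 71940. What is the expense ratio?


Expense ratio = expenses / premiums
= 22430 / 71940
= 0.3118


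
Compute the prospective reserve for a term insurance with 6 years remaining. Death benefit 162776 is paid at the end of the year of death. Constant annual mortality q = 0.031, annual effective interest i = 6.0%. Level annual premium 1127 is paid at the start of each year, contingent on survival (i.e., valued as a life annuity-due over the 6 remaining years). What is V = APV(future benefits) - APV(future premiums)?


v = 1/(1+i) = 0.943396
APV(future benefits) per unit = sum_{k=0}^{5} k_p_x * q * v^(k+1) = 0.141854
APV(future benefits) = 162776 * 0.141854 = 23090.4472
Life annuity-due factor ä_{x:6} = sum_{k=0}^{5} k_p_x * v^k = 4.850496
APV(future premiums) = 1127 * 4.850496 = 5466.5089
V = 23090.4472 - 5466.5089
= 17623.9383


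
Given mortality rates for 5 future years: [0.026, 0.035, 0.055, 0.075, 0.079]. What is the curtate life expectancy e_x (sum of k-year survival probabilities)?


e_x = sum_{k=1}^{n} k_p_x
k_p_x values:
  1_p_x = 0.974
  2_p_x = 0.93991
  3_p_x = 0.888215
  4_p_x = 0.821599
  5_p_x = 0.756693
e_x = 4.3804


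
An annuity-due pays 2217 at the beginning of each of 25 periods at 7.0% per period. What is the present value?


PV_due = PMT * (1-(1+i)^(-n))/i * (1+i)
PV_immediate = 25835.9939
PV_due = 25835.9939 * 1.07
= 27644.5135


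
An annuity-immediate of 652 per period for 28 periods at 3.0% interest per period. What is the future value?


FV = PMT * ((1+i)^n - 1) / i
= 652 * ((1.03)^28 - 1) / 0.03
= 652 * (2.287928 - 1) / 0.03
= 27990.9615


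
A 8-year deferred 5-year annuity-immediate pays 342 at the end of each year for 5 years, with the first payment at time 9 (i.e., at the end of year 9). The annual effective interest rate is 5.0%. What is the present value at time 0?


PV at time 8 of the 5-year annuity-immediate:
a_n = 342 * (1-(1+0.05)^(-5))/0.05 = 1480.681
Discount back 8 years to time 0:
PV = 1480.681 * (1+0.05)^(-8)
= 1480.681 * 0.676839
= 1002.1832


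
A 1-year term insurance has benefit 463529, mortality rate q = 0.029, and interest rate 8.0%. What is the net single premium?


NSP = benefit * q * v
v = 1/(1+i) = 0.925926
NSP = 463529 * 0.029 * 0.925926
= 12446.612


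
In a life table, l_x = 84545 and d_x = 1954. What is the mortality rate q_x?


q_x = d_x / l_x
= 1954 / 84545
= 0.0231


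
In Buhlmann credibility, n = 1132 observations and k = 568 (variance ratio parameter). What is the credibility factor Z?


Z = n / (n + k)
= 1132 / (1132 + 568)
= 1132 / 1700
= 0.6659


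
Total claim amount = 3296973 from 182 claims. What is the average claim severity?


severity = total / number
= 3296973 / 182
= 18115.2363


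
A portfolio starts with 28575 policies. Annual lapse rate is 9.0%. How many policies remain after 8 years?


remaining = initial * (1 - lapse)^years
= 28575 * (1 - 0.09)^8
= 28575 * 0.470253
= 13437.466


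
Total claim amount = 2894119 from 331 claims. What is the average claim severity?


severity = total / number
= 2894119 / 331
= 8743.5619


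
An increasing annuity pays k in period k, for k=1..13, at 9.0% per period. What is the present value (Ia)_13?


(Ia)_n = sum_{k=1}^{n} k * v^k, v = 1/(1+i)
v = 0.917431
Sum computed term by term:
(Ia)_13 = 43.56


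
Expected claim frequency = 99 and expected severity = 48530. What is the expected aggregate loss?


E[S] = E[N] * E[X]
= 99 * 48530
= 4.8045e+06


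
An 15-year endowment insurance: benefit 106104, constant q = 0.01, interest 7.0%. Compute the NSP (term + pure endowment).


Term component = 9128.5949
Pure endowment = 15_p_x * v^15 * benefit = 0.860058 * 0.362446 * 106104 = 33075.2405
NSP = 42203.8354


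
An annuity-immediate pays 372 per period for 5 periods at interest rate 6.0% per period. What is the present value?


PV = PMT * (1 - (1+i)^(-n)) / i
= 372 * (1 - (1+0.06)^(-5)) / 0.06
= 372 * (1 - 0.747258) / 0.06
= 372 * 4.212364
= 1566.9993


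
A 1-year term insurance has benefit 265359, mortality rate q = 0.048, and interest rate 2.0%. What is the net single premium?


NSP = benefit * q * v
v = 1/(1+i) = 0.980392
NSP = 265359 * 0.048 * 0.980392
= 12487.4824


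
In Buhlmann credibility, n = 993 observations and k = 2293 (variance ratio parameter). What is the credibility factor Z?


Z = n / (n + k)
= 993 / (993 + 2293)
= 993 / 3286
= 0.3022


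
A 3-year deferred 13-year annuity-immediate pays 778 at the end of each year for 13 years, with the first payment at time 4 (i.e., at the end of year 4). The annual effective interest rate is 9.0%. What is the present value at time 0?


PV at time 3 of the 13-year annuity-immediate:
a_n = 778 * (1-(1+0.09)^(-13))/0.09 = 5824.8113
Discount back 3 years to time 0:
PV = 5824.8113 * (1+0.09)^(-3)
= 5824.8113 * 0.772183
= 4497.823


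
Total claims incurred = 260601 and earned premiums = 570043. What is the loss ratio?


Loss ratio = claims / premiums
= 260601 / 570043
= 0.4572


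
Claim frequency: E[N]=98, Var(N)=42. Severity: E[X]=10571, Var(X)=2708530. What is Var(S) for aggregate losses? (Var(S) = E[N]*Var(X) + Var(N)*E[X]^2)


Var(S) = E[N]*Var(X) + Var(N)*E[X]^2
= 98*2708530 + 42*10571^2
= 265435940 + 4693333722
= 4.9588e+09


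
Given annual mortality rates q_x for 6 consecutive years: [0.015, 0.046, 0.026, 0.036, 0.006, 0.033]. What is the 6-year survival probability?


p_k = 1 - q_k for each year
Survival = product of (1 - q_k)
= 0.985 * 0.954 * 0.974 * 0.964 * 0.994 * 0.967
= 0.8481


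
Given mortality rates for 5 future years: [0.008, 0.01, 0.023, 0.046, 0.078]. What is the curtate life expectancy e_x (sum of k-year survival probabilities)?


e_x = sum_{k=1}^{n} k_p_x
k_p_x values:
  1_p_x = 0.992
  2_p_x = 0.98208
  3_p_x = 0.959492
  4_p_x = 0.915356
  5_p_x = 0.843958
e_x = 4.6929


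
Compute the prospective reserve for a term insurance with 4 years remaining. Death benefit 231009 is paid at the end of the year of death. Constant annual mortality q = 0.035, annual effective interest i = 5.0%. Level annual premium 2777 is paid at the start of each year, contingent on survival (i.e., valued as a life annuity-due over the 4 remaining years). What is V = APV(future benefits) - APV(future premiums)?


v = 1/(1+i) = 0.952381
APV(future benefits) per unit = sum_{k=0}^{3} k_p_x * q * v^(k+1) = 0.117999
APV(future benefits) = 231009 * 0.117999 = 27258.8184
Life annuity-due factor ä_{x:4} = sum_{k=0}^{3} k_p_x * v^k = 3.539968
APV(future premiums) = 2777 * 3.539968 = 9830.4921
V = 27258.8184 - 9830.4921
= 17428.3262


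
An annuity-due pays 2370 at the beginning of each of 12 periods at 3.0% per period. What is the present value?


PV_due = PMT * (1-(1+i)^(-n))/i * (1+i)
PV_immediate = 23590.9895
PV_due = 23590.9895 * 1.03
= 24298.7191


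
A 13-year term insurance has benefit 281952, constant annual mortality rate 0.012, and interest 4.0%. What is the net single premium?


NSP = benefit * sum_{k=0}^{n-1} k_p_x * q * v^(k+1)
With constant q=0.012, v=0.961538
Sum = 0.112306
NSP = 281952 * 0.112306
= 31664.8091


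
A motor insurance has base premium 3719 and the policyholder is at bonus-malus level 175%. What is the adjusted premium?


adjusted = base * BM_level / 100
= 3719 * 175 / 100
= 3719 * 1.75
= 6508.25


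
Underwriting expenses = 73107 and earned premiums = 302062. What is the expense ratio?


Expense ratio = expenses / premiums
= 73107 / 302062
= 0.242


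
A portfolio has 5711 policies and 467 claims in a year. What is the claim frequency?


frequency = claims / policies
= 467 / 5711
= 0.0818


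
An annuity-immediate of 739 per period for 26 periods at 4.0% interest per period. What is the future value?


FV = PMT * ((1+i)^n - 1) / i
= 739 * ((1.04)^26 - 1) / 0.04
= 739 * (2.77247 - 1) / 0.04
= 32746.3793


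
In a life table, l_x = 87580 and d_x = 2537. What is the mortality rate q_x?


q_x = d_x / l_x
= 2537 / 87580
= 0.029


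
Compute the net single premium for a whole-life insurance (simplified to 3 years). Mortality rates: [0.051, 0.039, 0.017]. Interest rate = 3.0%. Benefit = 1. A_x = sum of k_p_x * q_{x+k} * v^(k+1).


v = 0.970874
Year 0: k_p_x=1.0, q=0.051, term=0.049515
Year 1: k_p_x=0.949, q=0.039, term=0.034886
Year 2: k_p_x=0.911989, q=0.017, term=0.014188
A_x = 0.0986


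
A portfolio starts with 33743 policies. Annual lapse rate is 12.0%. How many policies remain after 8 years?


remaining = initial * (1 - lapse)^years
= 33743 * (1 - 0.12)^8
= 33743 * 0.359635
= 12135.1478


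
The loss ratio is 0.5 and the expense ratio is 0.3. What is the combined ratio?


Combined ratio = loss ratio + expense ratio
= 0.5 + 0.3
= 0.8


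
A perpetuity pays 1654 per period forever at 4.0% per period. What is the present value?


PV = PMT / i
= 1654 / 0.04
= 41350.0


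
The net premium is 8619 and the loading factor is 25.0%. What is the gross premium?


Gross = net * (1 + loading)
= 8619 * (1 + 0.25)
= 8619 * 1.25
= 10773.75


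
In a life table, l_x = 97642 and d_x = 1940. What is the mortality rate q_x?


q_x = d_x / l_x
= 1940 / 97642
= 0.0199


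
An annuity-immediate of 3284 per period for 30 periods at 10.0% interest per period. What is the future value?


FV = PMT * ((1+i)^n - 1) / i
= 3284 * ((1.1)^30 - 1) / 0.1
= 3284 * (17.449402 - 1) / 0.1
= 540198.3705


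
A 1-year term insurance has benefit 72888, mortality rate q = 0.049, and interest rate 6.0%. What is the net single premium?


NSP = benefit * q * v
v = 1/(1+i) = 0.943396
NSP = 72888 * 0.049 * 0.943396
= 3369.3509


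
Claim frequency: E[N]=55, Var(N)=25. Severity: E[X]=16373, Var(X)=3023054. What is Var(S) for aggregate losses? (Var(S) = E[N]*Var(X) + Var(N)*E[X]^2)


Var(S) = E[N]*Var(X) + Var(N)*E[X]^2
= 55*3023054 + 25*16373^2
= 166267970 + 6701878225
= 6.8681e+09


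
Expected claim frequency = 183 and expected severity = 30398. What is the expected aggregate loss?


E[S] = E[N] * E[X]
= 183 * 30398
= 5.5628e+06
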